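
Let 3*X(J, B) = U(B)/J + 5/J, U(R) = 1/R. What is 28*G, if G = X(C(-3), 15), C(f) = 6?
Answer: 1064/135 ≈ 7.8815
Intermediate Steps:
U(R) = 1/R
X(J, B) = 5/(3*J) + 1/(3*B*J) (X(J, B) = (1/(B*J) + 5/J)/3 = (5/J + 1/(B*J))/3 = 5/(3*J) + 1/(3*B*J))
G = 38/135 (G = (1/3)*(1 + 5*15)/(15*6) = (1/3)*(1/15)*(1/6)*(1 + 75) = (1/3)*(1/15)*(1/6)*76 = 38/135 ≈ 0.28148)
28*G = 28*(38/135) = 1064/135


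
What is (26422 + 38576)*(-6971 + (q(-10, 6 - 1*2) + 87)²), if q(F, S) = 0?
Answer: 38868804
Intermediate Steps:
(26422 + 38576)*(-6971 + (q(-10, 6 - 1*2) + 87)²) = (26422 + 38576)*(-6971 + (0 + 87)²) = 64998*(-6971 + 87²) = 64998*(-6971 + 7569) = 64998*598 = 38868804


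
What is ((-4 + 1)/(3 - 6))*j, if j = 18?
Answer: 18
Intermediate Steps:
((-4 + 1)/(3 - 6))*j = ((-4 + 1)/(3 - 6))*18 = -3/(-3)*18 = -3*(-⅓)*18 = 1*18 = 18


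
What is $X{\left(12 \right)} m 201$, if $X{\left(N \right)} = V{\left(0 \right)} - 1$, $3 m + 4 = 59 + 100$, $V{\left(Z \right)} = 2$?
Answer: $10385$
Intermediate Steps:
$m = \frac{155}{3}$ ($m = - \frac{4}{3} + \frac{59 + 100}{3} = - \frac{4}{3} + \frac{1}{3} \cdot 159 = - \frac{4}{3} + 53 = \frac{155}{3} \approx 51.667$)
$X{\left(N \right)} = 1$ ($X{\left(N \right)} = 2 - 1 = 1$)
$X{\left(12 \right)} m 201 = 1 \cdot \frac{155}{3} \cdot 201 = \frac{155}{3} \cdot 201 = 10385$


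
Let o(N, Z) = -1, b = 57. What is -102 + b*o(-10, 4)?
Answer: -159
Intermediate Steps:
-102 + b*o(-10, 4) = -102 + 57*(-1) = -102 - 57 = -159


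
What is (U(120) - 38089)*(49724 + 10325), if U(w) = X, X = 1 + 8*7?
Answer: -2283783568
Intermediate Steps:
X = 57 (X = 1 + 56 = 57)
U(w) = 57
(U(120) - 38089)*(49724 + 10325) = (57 - 38089)*(49724 + 10325) = -38032*60049 = -2283783568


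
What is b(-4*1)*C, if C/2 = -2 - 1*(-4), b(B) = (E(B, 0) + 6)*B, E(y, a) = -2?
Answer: -64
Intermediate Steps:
b(B) = 4*B (b(B) = (-2 + 6)*B = 4*B)
C = 4 (C = 2*(-2 - 1*(-4)) = 2*(-2 + 4) = 2*2 = 4)
b(-4*1)*C = (4*(-4*1))*4 = (4*(-4))*4 = -16*4 = -64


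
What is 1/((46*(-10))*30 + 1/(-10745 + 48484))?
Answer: -37739/520798199 ≈ -7.2464e-5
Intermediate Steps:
1/((46*(-10))*30 + 1/(-10745 + 48484)) = 1/(-460*30 + 1/37739) = 1/(-13800 + 1/37739) = 1/(-520798199/37739) = -37739/520798199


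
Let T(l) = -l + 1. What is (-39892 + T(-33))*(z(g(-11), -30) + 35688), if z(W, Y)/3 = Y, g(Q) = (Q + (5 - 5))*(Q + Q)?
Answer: -1418865084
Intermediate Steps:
g(Q) = 2*Q² (g(Q) = (Q + 0)*(2*Q) = Q*(2*Q) = 2*Q²)
z(W, Y) = 3*Y
T(l) = 1 - l
(-39892 + T(-33))*(z(g(-11), -30) + 35688) = (-39892 + (1 - 1*(-33)))*(3*(-30) + 35688) = (-39892 + (1 + 33))*(-90 + 35688) = (-39892 + 34)*35598 = -39858*35598 = -1418865084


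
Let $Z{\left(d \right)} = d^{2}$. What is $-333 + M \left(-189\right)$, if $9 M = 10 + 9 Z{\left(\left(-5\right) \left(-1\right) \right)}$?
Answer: $-5268$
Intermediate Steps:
$M = \frac{235}{9}$ ($M = \frac{10 + 9 \left(\left(-5\right) \left(-1\right)\right)^{2}}{9} = \frac{10 + 9 \cdot 5^{2}}{9} = \frac{10 + 9 \cdot 25}{9} = \frac{10 + 225}{9} = \frac{1}{9} \cdot 235 = \frac{235}{9} \approx 26.111$)
$-333 + M \left(-189\right) = -333 + \frac{235}{9} \left(-189\right) = -333 - 4935 = -5268$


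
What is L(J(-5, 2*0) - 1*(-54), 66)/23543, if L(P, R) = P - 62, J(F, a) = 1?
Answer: -7/23543 ≈ -0.00029733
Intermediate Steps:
L(P, R) = -62 + P
L(J(-5, 2*0) - 1*(-54), 66)/23543 = (-62 + (1 - 1*(-54)))/23543 = (-62 + (1 + 54))*(1/23543) = (-62 + 55)*(1/23543) = -7*1/23543 = -7/23543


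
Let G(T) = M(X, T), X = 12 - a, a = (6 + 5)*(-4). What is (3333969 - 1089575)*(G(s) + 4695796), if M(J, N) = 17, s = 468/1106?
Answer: 10539254522322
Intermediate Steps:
a = -44 (a = 11*(-4) = -44)
X = 56 (X = 12 - 1*(-44) = 12 + 44 = 56)
s = 234/553 (s = 468*(1/1106) = 234/553 ≈ 0.42315)
G(T) = 17
(3333969 - 1089575)*(G(s) + 4695796) = (3333969 - 1089575)*(17 + 4695796) = 2244394*4695813 = 10539254522322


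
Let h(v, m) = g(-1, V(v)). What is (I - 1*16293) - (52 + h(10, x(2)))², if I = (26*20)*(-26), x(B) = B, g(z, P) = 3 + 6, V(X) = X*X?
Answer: -33534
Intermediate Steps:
V(X) = X²
g(z, P) = 9
h(v, m) = 9
I = -13520 (I = 520*(-26) = -13520)
(I - 1*16293) - (52 + h(10, x(2)))² = (-13520 - 1*16293) - (52 + 9)² = (-13520 - 16293) - 1*61² = -29813 - 1*3721 = -29813 - 3721 = -33534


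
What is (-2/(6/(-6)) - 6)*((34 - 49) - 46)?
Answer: 244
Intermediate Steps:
(-2/(6/(-6)) - 6)*((34 - 49) - 46) = (-2/(6*(-⅙)) - 6)*(-15 - 46) = (-2/(-1) - 6)*(-61) = (-2*(-1) - 6)*(-61) = (2 - 6)*(-61) = -4*(-61) = 244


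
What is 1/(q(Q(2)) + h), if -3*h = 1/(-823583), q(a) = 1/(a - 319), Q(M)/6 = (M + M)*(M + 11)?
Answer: -17295243/2470742 ≈ -7.0000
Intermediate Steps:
Q(M) = 12*M*(11 + M) (Q(M) = 6*((M + M)*(M + 11)) = 6*((2*M)*(11 + M)) = 6*(2*M*(11 + M)) = 12*M*(11 + M))
q(a) = 1/(-319 + a)
h = 1/2470749 (h = -⅓/(-823583) = -⅓*(-1/823583) = 1/2470749 ≈ 4.0474e-7)
1/(q(Q(2)) + h) = 1/(1/(-319 + 12*2*(11 + 2)) + 1/2470749) = 1/(1/(-319 + 12*2*13) + 1/2470749) = 1/(1/(-319 + 312) + 1/2470749) = 1/(1/(-7) + 1/2470749) = 1/(-⅐ + 1/2470749) = 1/(-2470742/17295243) = -17295243/2470742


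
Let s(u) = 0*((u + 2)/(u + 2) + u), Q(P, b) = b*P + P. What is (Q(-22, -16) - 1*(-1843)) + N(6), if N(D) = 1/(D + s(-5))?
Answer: 13039/6 ≈ 2173.2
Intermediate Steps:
Q(P, b) = P + P*b (Q(P, b) = P*b + P = P + P*b)
s(u) = 0 (s(u) = 0*((2 + u)/(2 + u) + u) = 0*(1 + u) = 0)
N(D) = 1/D (N(D) = 1/(D + 0) = 1/D)
(Q(-22, -16) - 1*(-1843)) + N(6) = (-22*(1 - 16) - 1*(-1843)) + 1/6 = (-22*(-15) + 1843) + 1/6 = (330 + 1843) + 1/6 = 2173 + 1/6 = 13039/6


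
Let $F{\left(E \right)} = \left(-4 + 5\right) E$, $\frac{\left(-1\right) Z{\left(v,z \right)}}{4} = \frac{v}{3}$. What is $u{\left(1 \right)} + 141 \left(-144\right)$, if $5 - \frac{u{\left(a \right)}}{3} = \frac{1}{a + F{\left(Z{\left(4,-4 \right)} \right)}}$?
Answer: $- \frac{263748}{13} \approx -20288.0$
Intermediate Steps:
$Z{\left(v,z \right)} = - \frac{4 v}{3}$ ($Z{\left(v,z \right)} = - 4 \frac{v}{3} = - \frac{4 v}{3}$)
$F{\left(E \right)} = E$ ($F{\left(E \right)} = 1 E = E$)
$u{\left(a \right)} = 15 - \frac{3}{- \frac{16}{3} + a}$ ($u{\left(a \right)} = 15 - \frac{3}{a - \frac{16}{3}} = 15 - \frac{3}{- \frac{16}{3} + a}$)
$u{\left(1 \right)} + 141 \left(-144\right) = \frac{3 \left(-83 + 15 \cdot 1\right)}{-16 + 3 \cdot 1} + 141 \left(-144\right) = \frac{3 \left(-83 + 15\right)}{-16 + 3} - 20304 = 3 \frac{1}{-13} \left(-68\right) - 20304 = 3 \left(- \frac{1}{13}\right) \left(-68\right) - 20304 = \frac{204}{13} - 20304 = - \frac{263748}{13}$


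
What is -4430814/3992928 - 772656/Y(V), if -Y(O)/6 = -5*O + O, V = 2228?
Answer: -5767507401/370676816 ≈ -15.559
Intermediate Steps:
Y(O) = 24*O (Y(O) = -6*(-5*O + O) = -(-24)*O = 24*O)
-4430814/3992928 - 772656/Y(V) = -4430814/3992928 - 772656/(24*2228) = -4430814*1/3992928 - 772656/53472 = -738469/665488 - 772656*1/53472 = -738469/665488 - 16097/1114 = -5767507401/370676816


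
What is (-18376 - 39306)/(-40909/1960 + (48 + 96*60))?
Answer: -113056720/11342771 ≈ -9.9673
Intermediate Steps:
(-18376 - 39306)/(-40909/1960 + (48 + 96*60)) = -57682/(-40909*1/1960 + (48 + 5760)) = -57682/(-40909/1960 + 5808) = -57682/11342771/1960 = -57682*1960/11342771 = -113056720/11342771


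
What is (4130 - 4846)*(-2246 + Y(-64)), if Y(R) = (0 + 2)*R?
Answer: 1699784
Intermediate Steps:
Y(R) = 2*R
(4130 - 4846)*(-2246 + Y(-64)) = (4130 - 4846)*(-2246 + 2*(-64)) = -716*(-2246 - 128) = -716*(-2374) = 1699784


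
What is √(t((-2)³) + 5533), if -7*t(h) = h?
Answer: √271173/7 ≈ 74.392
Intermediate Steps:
t(h) = -h/7
√(t((-2)³) + 5533) = √(-⅐*(-2)³ + 5533) = √(-⅐*(-8) + 5533) = √(8/7 + 5533) = √(38739/7) = √271173/7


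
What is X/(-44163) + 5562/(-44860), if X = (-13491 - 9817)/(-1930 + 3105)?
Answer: -28757506517/232785381150 ≈ -0.12354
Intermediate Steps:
X = -23308/1175 ≈ -19.837
X/(-44163) + 5562/(-44860) = -23308/1175/(-44163) + 5562/(-44860) = -23308/1175*(-1/44163) + 5562*(-1/44860) = 23308/51891525 - 2781/22430 = -28757506517/232785381150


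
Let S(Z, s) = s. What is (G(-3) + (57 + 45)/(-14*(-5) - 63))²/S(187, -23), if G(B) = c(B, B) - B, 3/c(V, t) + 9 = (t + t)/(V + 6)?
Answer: -1774224/136367 ≈ -13.011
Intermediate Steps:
c(V, t) = 3/(-9 + 2*t/(6 + V)) (c(V, t) = 3/(-9 + (t + t)/(V + 6)) = 3/(-9 + (2*t)/(6 + V)) = 3/(-9 + 2*t/(6 + V)))
G(B) = -B + 3*(6 + B)/(-54 - 7*B) (G(B) = 3*(6 + B)/(-54 - 9*B + 2*B) - B = 3*(6 + B)/(-54 - 7*B) - B = -B + 3*(6 + B)/(-54 - 7*B))
(G(-3) + (57 + 45)/(-14*(-5) - 63))²/S(187, -23) = ((-18 - 57*(-3) - 7*(-3)²)/(54 + 7*(-3)) + (57 + 45)/(-14*(-5) - 63))²/(-23) = ((-18 + 171 - 7*9)/(54 - 21) + 102/(70 - 63))²*(-1/23) = ((-18 + 171 - 63)/33 + 102/7)²*(-1/23) = ((1/33)*90 + 102*(⅐))²*(-1/23) = (30/11 + 102/7)²*(-1/23) = (1332/77)²*(-1/23) = (1774224/5929)*(-1/23) = -1774224/136367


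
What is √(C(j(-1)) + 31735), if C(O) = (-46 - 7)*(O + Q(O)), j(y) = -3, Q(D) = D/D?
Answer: √31841 ≈ 178.44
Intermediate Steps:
Q(D) = 1
C(O) = -53 - 53*O (C(O) = (-46 - 7)*(O + 1) = -53*(1 + O) = -53 - 53*O)
√(C(j(-1)) + 31735) = √((-53 - 53*(-3)) + 31735) = √((-53 + 159) + 31735) = √(106 + 31735) = √31841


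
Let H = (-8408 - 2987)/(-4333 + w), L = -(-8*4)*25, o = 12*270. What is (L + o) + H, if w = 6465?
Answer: 8601885/2132 ≈ 4034.7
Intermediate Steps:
o = 3240
L = 800 (L = -(-32)*25 = -1*(-800) = 800)
H = -11395/2132 (H = (-8408 - 2987)/(-4333 + 6465) = -11395/2132 ≈ -5.3447)
(L + o) + H = (800 + 3240) - 11395/2132 = 4040 - 11395/2132 = 8601885/2132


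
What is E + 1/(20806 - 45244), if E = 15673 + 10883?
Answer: 648975527/24438 ≈ 26556.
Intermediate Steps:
E = 26556
E + 1/(20806 - 45244) = 26556 + 1/(20806 - 45244) = 26556 + 1/(-24438) = 26556 - 1/24438 = 648975527/24438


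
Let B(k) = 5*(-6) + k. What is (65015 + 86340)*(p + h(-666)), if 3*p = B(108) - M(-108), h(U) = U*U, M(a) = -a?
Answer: 67132904830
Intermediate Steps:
B(k) = -30 + k
h(U) = U²
p = -10 (p = ((-30 + 108) - (-1)*(-108))/3 = (78 - 1*108)/3 = (78 - 108)/3 = (⅓)*(-30) = -10)
(65015 + 86340)*(p + h(-666)) = (65015 + 86340)*(-10 + (-666)²) = 151355*(-10 + 443556) = 151355*443546 = 67132904830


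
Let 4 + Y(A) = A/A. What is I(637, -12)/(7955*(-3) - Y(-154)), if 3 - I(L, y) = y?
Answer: -5/7954 ≈ -0.00062861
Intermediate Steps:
Y(A) = -3 (Y(A) = -4 + A/A = -4 + 1 = -3)
I(L, y) = 3 - y
I(637, -12)/(7955*(-3) - Y(-154)) = (3 - 1*(-12))/(7955*(-3) - 1*(-3)) = (3 + 12)/(-23865 + 3) = 15/(-23862) = 15*(-1/23862) = -5/7954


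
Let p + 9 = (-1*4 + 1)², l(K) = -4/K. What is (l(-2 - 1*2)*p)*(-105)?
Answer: 0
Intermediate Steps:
p = 0 (p = -9 + (-1*4 + 1)² = -9 + (-4 + 1)² = -9 + (-3)² = -9 + 9 = 0)
(l(-2 - 1*2)*p)*(-105) = (-4/(-2 - 1*2)*0)*(-105) = (-4/(-2 - 2)*0)*(-105) = (-4/(-4)*0)*(-105) = (-4*(-¼)*0)*(-105) = (1*0)*(-105) = 0*(-105) = 0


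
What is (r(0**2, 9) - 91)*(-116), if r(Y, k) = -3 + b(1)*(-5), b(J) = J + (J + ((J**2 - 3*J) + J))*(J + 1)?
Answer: 11484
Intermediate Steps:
b(J) = J + (1 + J)*(J**2 - J) (b(J) = J + (J + (J**2 - 2*J))*(1 + J) = J + (J**2 - J)*(1 + J) = J + (1 + J)*(J**2 - J))
r(Y, k) = -8 (r(Y, k) = -3 + 1**3*(-5) = -3 + 1*(-5) = -3 - 5 = -8)
(r(0**2, 9) - 91)*(-116) = (-8 - 91)*(-116) = -99*(-116) = 11484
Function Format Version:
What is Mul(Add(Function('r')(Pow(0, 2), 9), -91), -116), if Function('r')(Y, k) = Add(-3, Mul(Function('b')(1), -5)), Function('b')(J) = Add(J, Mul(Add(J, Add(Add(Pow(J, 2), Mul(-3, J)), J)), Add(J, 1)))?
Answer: 11484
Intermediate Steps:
Function('b')(J) = Add(J, Mul(Add(1, J), Add(Pow(J, 2), Mul(-1, J)))) (Function('b')(J) = Add(J, Mul(Add(J, Add(Pow(J, 2), Mul(-2, J))), Add(1, J))) = Add(J, Mul(Add(Pow(J, 2), Mul(-1, J)), Add(1, J))) = Add(J, Mul(Add(1, J), Add(Pow(J, 2), Mul(-1, J)))))
Function('r')(Y, k) = -8 (Function('r')(Y, k) = Add(-3, Mul(Pow(1, 3), -5)) = Add(-3, Mul(1, -5)) = Add(-3, -5) = -8)
Mul(Add(Function('r')(Pow(0, 2), 9), -91), -116) = Mul(Add(-8, -91), -116) = Mul(-99, -116) = 11484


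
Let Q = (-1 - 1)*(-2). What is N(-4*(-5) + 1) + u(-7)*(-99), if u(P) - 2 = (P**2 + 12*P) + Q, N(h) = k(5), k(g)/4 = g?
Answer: 2891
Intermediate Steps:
k(g) = 4*g
N(h) = 20 (N(h) = 4*5 = 20)
Q = 4 (Q = -2*(-2) = 4)
u(P) = 6 + P**2 + 12*P (u(P) = 2 + ((P**2 + 12*P) + 4) = 2 + (4 + P**2 + 12*P) = 6 + P**2 + 12*P)
N(-4*(-5) + 1) + u(-7)*(-99) = 20 + (6 + (-7)**2 + 12*(-7))*(-99) = 20 + (6 + 49 - 84)*(-99) = 20 - 29*(-99) = 20 + 2871 = 2891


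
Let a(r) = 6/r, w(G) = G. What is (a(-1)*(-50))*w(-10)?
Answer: -3000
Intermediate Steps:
(a(-1)*(-50))*w(-10) = ((6/(-1))*(-50))*(-10) = ((6*(-1))*(-50))*(-10) = -6*(-50)*(-10) = 300*(-10) = -3000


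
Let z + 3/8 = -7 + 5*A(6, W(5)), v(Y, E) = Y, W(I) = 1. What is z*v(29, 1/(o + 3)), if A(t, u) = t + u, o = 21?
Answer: 6409/8 ≈ 801.13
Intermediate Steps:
z = 221/8 (z = -3/8 + (-7 + 5*(6 + 1)) = -3/8 + (-7 + 5*7) = -3/8 + (-7 + 35) = -3/8 + 28 = 221/8 ≈ 27.625)
z*v(29, 1/(o + 3)) = (221/8)*29 = 6409/8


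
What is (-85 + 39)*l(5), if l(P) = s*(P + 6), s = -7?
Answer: 3542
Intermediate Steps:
l(P) = -42 - 7*P (l(P) = -7*(P + 6) = -7*(6 + P) = -42 - 7*P)
(-85 + 39)*l(5) = (-85 + 39)*(-42 - 7*5) = -46*(-42 - 35) = -46*(-77) = 3542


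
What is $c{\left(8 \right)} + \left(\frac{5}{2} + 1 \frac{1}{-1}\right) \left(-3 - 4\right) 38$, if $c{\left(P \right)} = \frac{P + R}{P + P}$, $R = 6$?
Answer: $- \frac{3185}{8} \approx -398.13$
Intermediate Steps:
$c{\left(P \right)} = \frac{6 + P}{2 P}$ ($c{\left(P \right)} = \frac{P + 6}{P + P} = \frac{6 + P}{2 P}$)
$c{\left(8 \right)} + \left(\frac{5}{2} + 1 \frac{1}{-1}\right) \left(-3 - 4\right) 38 = \frac{6 + 8}{2 \cdot 8} + \left(\frac{5}{2} + 1 \frac{1}{-1}\right) \left(-3 - 4\right) 38 = \frac{1}{2} \cdot \frac{1}{8} \cdot 14 + \left(5 \cdot \frac{1}{2} + 1 \left(-1\right)\right) \left(-7\right) 38 = \frac{7}{8} + \left(\frac{5}{2} - 1\right) \left(-7\right) 38 = \frac{7}{8} + \frac{3}{2} \left(-7\right) 38 = \frac{7}{8} - 399 = - \frac{3185}{8}$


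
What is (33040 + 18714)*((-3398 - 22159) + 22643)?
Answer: -150811156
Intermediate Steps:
(33040 + 18714)*((-3398 - 22159) + 22643) = 51754*(-25557 + 22643) = 51754*(-2914) = -150811156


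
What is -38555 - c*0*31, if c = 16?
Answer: -38555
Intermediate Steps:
-38555 - c*0*31 = -38555 - 16*0*31 = -38555 - 0*31 = -38555 - 1*0 = -38555 + 0 = -38555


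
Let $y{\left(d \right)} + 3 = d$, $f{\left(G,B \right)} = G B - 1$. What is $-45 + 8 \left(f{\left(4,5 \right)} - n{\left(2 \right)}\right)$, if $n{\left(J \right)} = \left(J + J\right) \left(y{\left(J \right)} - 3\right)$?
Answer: $235$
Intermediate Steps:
$f{\left(G,B \right)} = -1 + B G$ ($f{\left(G,B \right)} = B G - 1 = -1 + B G$)
$y{\left(d \right)} = -3 + d$
$n{\left(J \right)} = 2 J \left(-6 + J\right)$ ($n{\left(J \right)} = \left(J + J\right) \left(\left(-3 + J\right) - 3\right) = 2 J \left(-6 + J\right)$)
$-45 + 8 \left(f{\left(4,5 \right)} - n{\left(2 \right)}\right) = -45 + 8 \left(\left(-1 + 5 \cdot 4\right) - 2 \cdot 2 \left(-6 + 2\right)\right) = -45 + 8 \left(\left(-1 + 20\right) - 2 \cdot 2 \left(-4\right)\right) = -45 + 8 \left(19 - -16\right) = -45 + 8 \left(19 + 16\right) = -45 + 8 \cdot 35 = -45 + 280 = 235$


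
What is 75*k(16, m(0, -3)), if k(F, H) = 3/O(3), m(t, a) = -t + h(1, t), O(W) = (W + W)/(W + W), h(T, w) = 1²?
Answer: 225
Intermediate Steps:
h(T, w) = 1
O(W) = 1 (O(W) = (2*W)/((2*W)) = (2*W)*(1/(2*W)) = 1)
m(t, a) = 1 - t (m(t, a) = -t + 1 = 1 - t)
k(F, H) = 3 (k(F, H) = 3/1 = 3*1 = 3)
75*k(16, m(0, -3)) = 75*3 = 225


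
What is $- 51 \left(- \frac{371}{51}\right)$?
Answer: $371$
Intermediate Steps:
$- 51 \left(- \frac{371}{51}\right) = - 51 \left(\left(-371\right) \frac{1}{51}\right) = \left(-51\right) \left(- \frac{371}{51}\right) = 371$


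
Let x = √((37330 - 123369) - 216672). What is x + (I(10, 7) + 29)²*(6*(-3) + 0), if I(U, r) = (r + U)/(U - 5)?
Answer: -472392/25 + I*√302711 ≈ -18896.0 + 550.19*I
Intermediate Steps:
I(U, r) = (U + r)/(-5 + U)
x = I*√302711 (x = √(-86039 - 216672) = √(-302711) = I*√302711 ≈ 550.19*I)
x + (I(10, 7) + 29)²*(6*(-3) + 0) = I*√302711 + ((10 + 7)/(-5 + 10) + 29)²*(6*(-3) + 0) = I*√302711 + (17/5 + 29)²*(-18 + 0) = I*√302711 + ((⅕)*17 + 29)²*(-18) = I*√302711 + (17/5 + 29)²*(-18) = I*√302711 + (162/5)²*(-18) = I*√302711 + (26244/25)*(-18) = I*√302711 - 472392/25 = -472392/25 + I*√302711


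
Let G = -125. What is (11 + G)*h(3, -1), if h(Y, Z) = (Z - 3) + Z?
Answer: 570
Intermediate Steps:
h(Y, Z) = -3 + 2*Z (h(Y, Z) = (-3 + Z) + Z = -3 + 2*Z)
(11 + G)*h(3, -1) = (11 - 125)*(-3 + 2*(-1)) = -114*(-3 - 2) = -114*(-5) = 570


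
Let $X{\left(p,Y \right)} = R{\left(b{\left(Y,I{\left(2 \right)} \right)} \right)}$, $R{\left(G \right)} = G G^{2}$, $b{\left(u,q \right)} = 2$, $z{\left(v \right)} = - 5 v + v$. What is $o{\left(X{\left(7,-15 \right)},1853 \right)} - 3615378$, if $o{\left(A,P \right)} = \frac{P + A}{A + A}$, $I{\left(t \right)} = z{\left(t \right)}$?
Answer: $- \frac{57844187}{16} \approx -3.6153 \cdot 10^{6}$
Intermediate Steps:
$z{\left(v \right)} = - 4 v$
$I{\left(t \right)} = - 4 t$
$R{\left(G \right)} = G^{3}$
$X{\left(p,Y \right)} = 8$ ($X{\left(p,Y \right)} = 2^{3} = 8$)
$o{\left(A,P \right)} = \frac{A + P}{2 A}$
$o{\left(X{\left(7,-15 \right)},1853 \right)} - 3615378 = \frac{8 + 1853}{2 \cdot 8} - 3615378 = \frac{1}{2} \cdot \frac{1}{8} \cdot 1861 - 3615378 = \frac{1861}{16} - 3615378 = - \frac{57844187}{16}$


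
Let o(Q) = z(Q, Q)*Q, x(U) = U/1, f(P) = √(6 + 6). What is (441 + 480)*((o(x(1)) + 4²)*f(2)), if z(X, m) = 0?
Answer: 29472*√3 ≈ 51047.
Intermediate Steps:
f(P) = 2*√3 (f(P) = √12 = 2*√3)
x(U) = U (x(U) = U*1 = U)
o(Q) = 0 (o(Q) = 0*Q = 0)
(441 + 480)*((o(x(1)) + 4²)*f(2)) = (441 + 480)*((0 + 4²)*(2*√3)) = 921*((0 + 16)*(2*√3)) = 921*(16*(2*√3)) = 921*(32*√3) = 29472*√3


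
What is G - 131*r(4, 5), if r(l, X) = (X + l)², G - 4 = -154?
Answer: -10761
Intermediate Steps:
G = -150 (G = 4 - 154 = -150)
G - 131*r(4, 5) = -150 - 131*(5 + 4)² = -150 - 131*9² = -150 - 131*81 = -150 - 10611 = -10761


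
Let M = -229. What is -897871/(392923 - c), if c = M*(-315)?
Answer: -69067/24676 ≈ -2.7990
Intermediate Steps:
c = 72135 (c = -229*(-315) = 72135)
-897871/(392923 - c) = -897871/(392923 - 1*72135) = -897871/(392923 - 72135) = -897871/320788 = -897871*1/320788 = -69067/24676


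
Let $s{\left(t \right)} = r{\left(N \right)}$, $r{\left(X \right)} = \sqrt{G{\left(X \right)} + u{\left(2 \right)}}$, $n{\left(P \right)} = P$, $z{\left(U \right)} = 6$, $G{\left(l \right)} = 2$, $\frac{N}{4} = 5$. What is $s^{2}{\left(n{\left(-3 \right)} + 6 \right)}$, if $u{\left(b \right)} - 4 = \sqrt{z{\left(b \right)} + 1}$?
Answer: $6 + \sqrt{7} \approx 8.6458$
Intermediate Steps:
$N = 20$ ($N = 4 \cdot 5 = 20$)
$u{\left(b \right)} = 4 + \sqrt{7}$ ($u{\left(b \right)} = 4 + \sqrt{6 + 1} = 4 + \sqrt{7}$)
$r{\left(X \right)} = \sqrt{6 + \sqrt{7}}$ ($r{\left(X \right)} = \sqrt{2 + \left(4 + \sqrt{7}\right)} = \sqrt{6 + \sqrt{7}}$)
$s{\left(t \right)} = \sqrt{6 + \sqrt{7}}$
$s^{2}{\left(n{\left(-3 \right)} + 6 \right)} = \left(\sqrt{6 + \sqrt{7}}\right)^{2} = 6 + \sqrt{7}$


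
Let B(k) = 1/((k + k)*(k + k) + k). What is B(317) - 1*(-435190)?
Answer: 175065186871/402273 ≈ 4.3519e+5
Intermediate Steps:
B(k) = 1/(k + 4*k²) (B(k) = 1/((2*k)*(2*k) + k) = 1/(4*k² + k) = 1/(k + 4*k²))
B(317) - 1*(-435190) = 1/(317*(1 + 4*317)) - 1*(-435190) = 1/(317*(1 + 1268)) + 435190 = (1/317)/1269 + 435190 = (1/317)*(1/1269) + 435190 = 1/402273 + 435190 = 175065186871/402273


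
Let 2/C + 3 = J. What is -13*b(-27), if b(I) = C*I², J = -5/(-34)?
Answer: 644436/97 ≈ 6643.7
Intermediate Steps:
J = 5/34 (J = -5*(-1/34) = 5/34 ≈ 0.14706)
C = -68/97 (C = 2/(-3 + 5/34) = 2/(-97/34) = 2*(-34/97) = -68/97 ≈ -0.70103)
b(I) = -68*I²/97
-13*b(-27) = -(-884)*(-27)²/97 = -(-884)*729/97 = -13*(-49572/97) = 644436/97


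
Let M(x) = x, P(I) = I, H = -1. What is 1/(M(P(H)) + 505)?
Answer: 1/504 ≈ 0.0019841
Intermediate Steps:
1/(M(P(H)) + 505) = 1/(-1 + 505) = 1/504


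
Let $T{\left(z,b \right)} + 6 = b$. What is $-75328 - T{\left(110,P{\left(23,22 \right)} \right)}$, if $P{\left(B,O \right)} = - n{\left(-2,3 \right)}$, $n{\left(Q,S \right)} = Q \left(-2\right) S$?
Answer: $-75310$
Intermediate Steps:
$n{\left(Q,S \right)} = - 2 Q S$
$P{\left(B,O \right)} = -12$ ($P{\left(B,O \right)} = - \left(-2\right) \left(-2\right) 3 = \left(-1\right) 12 = -12$)
$T{\left(z,b \right)} = -6 + b$
$-75328 - T{\left(110,P{\left(23,22 \right)} \right)} = -75328 - \left(-6 - 12\right) = -75328 - -18 = -75328 + 18 = -75310$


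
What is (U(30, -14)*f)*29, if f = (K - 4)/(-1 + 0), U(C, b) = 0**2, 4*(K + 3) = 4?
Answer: 0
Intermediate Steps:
K = -2 (K = -3 + (1/4)*4 = -3 + 1 = -2)
U(C, b) = 0
f = 6 (f = (-2 - 4)/(-1 + 0) = -6/(-1) = -6*(-1) = 6)
(U(30, -14)*f)*29 = (0*6)*29 = 0*29 = 0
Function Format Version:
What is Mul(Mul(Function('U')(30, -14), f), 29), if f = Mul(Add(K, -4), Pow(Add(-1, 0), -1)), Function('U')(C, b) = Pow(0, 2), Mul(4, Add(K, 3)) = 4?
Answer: 0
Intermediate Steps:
K = -2 (K = Add(-3, Mul(Rational(1, 4), 4)) = Add(-3, 1) = -2)
Function('U')(C, b) = 0
f = 6 (f = Mul(Add(-2, -4), Pow(Add(-1, 0), -1)) = Mul(-6, Pow(-1, -1)) = Mul(-6, -1) = 6)
Mul(Mul(Function('U')(30, -14), f), 29) = Mul(Mul(0, 6), 29) = Mul(0, 29) = 0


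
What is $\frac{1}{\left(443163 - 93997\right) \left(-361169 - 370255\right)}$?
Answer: $- \frac{1}{255388392384} \approx -3.9156 \cdot 10^{-12}$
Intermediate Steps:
$\frac{1}{\left(443163 - 93997\right) \left(-361169 - 370255\right)} = \frac{1}{349166 \left(-731424\right)} = \frac{1}{-255388392384} = - \frac{1}{255388392384}$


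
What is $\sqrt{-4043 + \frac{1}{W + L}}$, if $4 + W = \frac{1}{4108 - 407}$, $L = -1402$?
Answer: $\frac{2 i \sqrt{226186718920395}}{473055} \approx 63.585 i$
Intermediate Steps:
$W = - \frac{14803}{3701}$ ($W = -4 + \frac{1}{4108 - 407} = -4 + \frac{1}{3701} = - \frac{14803}{3701} \approx -3.9997$)
$\sqrt{-4043 + \frac{1}{W + L}} = \sqrt{-4043 + \frac{1}{- \frac{14803}{3701} - 1402}} = \sqrt{-4043 + \frac{1}{- \frac{5203605}{3701}}} = \sqrt{-4043 - \frac{3701}{5203605}} = \sqrt{- \frac{21038178716}{5203605}} = \frac{2 i \sqrt{226186718920395}}{473055}$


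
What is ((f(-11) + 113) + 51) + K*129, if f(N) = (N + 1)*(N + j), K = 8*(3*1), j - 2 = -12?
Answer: 3470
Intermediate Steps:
j = -10 (j = 2 - 12 = -10)
K = 24 (K = 8*3 = 24)
f(N) = (1 + N)*(-10 + N) (f(N) = (N + 1)*(N - 10) = (1 + N)*(-10 + N))
((f(-11) + 113) + 51) + K*129 = (((-10 + (-11)² - 9*(-11)) + 113) + 51) + 24*129 = (((-10 + 121 + 99) + 113) + 51) + 3096 = ((210 + 113) + 51) + 3096 = (323 + 51) + 3096 = 374 + 3096 = 3470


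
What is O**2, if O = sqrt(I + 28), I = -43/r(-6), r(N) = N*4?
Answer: 715/24 ≈ 29.792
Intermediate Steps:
r(N) = 4*N
I = 43/24 (I = -43/(4*(-6)) = -43/(-24) = -43*(-1/24) = 43/24 ≈ 1.7917)
O = sqrt(4290)/12 (O = sqrt(43/24 + 28) = sqrt(715/24) = sqrt(4290)/12 ≈ 5.4582)
O**2 = (sqrt(4290)/12)**2 = 715/24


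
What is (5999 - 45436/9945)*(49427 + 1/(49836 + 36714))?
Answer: 255025787039854769/860739750 ≈ 2.9629e+8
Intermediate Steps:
(5999 - 45436/9945)*(49427 + 1/(49836 + 36714)) = (5999 - 45436*1/9945)*(49427 + 1/86550) = (5999 - 45436/9945)*(49427 + 1/86550) = (59614619/9945)*(4277906851/86550) = 255025787039854769/860739750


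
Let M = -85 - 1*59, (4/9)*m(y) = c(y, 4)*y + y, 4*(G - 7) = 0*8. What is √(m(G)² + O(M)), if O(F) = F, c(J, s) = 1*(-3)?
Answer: 3*√377/2 ≈ 29.125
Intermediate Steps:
c(J, s) = -3
G = 7 (G = 7 + (0*8)/4 = 7 + (¼)*0 = 7 + 0 = 7)
m(y) = -9*y/2 (m(y) = 9*(-3*y + y)/4 = 9*(-2*y)/4 = -9*y/2)
M = -144 (M = -85 - 59 = -144)
√(m(G)² + O(M)) = √((-9/2*7)² - 144) = √((-63/2)² - 144) = √(3969/4 - 144) = √(3393/4) = 3*√377/2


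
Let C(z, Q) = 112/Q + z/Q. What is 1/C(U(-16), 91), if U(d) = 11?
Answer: 91/123 ≈ 0.73984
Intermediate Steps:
1/C(U(-16), 91) = 1/((112 + 11)/91) = 1/((1/91)*123) = 1/(123/91) = 91/123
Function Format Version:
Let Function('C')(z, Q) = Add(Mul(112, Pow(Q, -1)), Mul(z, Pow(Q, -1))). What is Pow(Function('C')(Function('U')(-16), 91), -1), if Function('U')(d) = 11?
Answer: Rational(91, 123) ≈ 0.73984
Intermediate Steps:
Pow(Function('C')(Function('U')(-16), 91), -1) = Pow(Mul(Pow(91, -1), Add(112, 11)), -1) = Pow(Mul(Rational(1, 91), 123), -1) = Pow(Rational(123, 91), -1) = Rational(91, 123)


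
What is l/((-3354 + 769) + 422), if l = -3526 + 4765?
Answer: -59/103 ≈ -0.57282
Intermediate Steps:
l = 1239
l/((-3354 + 769) + 422) = 1239/((-3354 + 769) + 422) = 1239/(-2585 + 422) = 1239/(-2163) = 1239*(-1/2163) = -59/103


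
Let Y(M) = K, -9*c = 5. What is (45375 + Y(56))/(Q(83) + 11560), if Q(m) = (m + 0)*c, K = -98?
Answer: 407493/103625 ≈ 3.9324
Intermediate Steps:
c = -5/9 (c = -⅑*5 = -5/9 ≈ -0.55556)
Y(M) = -98
Q(m) = -5*m/9 (Q(m) = (m + 0)*(-5/9) = m*(-5/9) = -5*m/9)
(45375 + Y(56))/(Q(83) + 11560) = (45375 - 98)/(-5/9*83 + 11560) = 45277/(-415/9 + 11560) = 45277/(103625/9) = 45277*(9/103625) = 407493/103625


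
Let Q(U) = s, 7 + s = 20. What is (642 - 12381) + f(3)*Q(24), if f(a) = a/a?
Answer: -11726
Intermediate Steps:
s = 13 (s = -7 + 20 = 13)
Q(U) = 13
f(a) = 1
(642 - 12381) + f(3)*Q(24) = (642 - 12381) + 1*13 = -11739 + 13 = -11726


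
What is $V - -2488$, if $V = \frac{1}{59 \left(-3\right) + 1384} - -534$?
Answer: $\frac{3647555}{1207} \approx 3022.0$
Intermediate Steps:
$V = \frac{644539}{1207}$ ($V = \frac{1}{-177 + 1384} + 534 = \frac{1}{1207} + 534 = \frac{644539}{1207} \approx 534.0$)
$V - -2488 = \frac{644539}{1207} - -2488 = \frac{644539}{1207} + 2488 = \frac{3647555}{1207}$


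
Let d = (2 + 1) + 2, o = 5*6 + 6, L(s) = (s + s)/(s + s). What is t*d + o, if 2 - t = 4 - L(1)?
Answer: 31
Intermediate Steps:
L(s) = 1 (L(s) = (2*s)/((2*s)) = (2*s)*(1/(2*s)) = 1)
o = 36 (o = 30 + 6 = 36)
d = 5 (d = 3 + 2 = 5)
t = -1 (t = 2 - (4 - 1*1) = 2 - (4 - 1) = 2 - 1*3 = 2 - 3 = -1)
t*d + o = -1*5 + 36 = -5 + 36 = 31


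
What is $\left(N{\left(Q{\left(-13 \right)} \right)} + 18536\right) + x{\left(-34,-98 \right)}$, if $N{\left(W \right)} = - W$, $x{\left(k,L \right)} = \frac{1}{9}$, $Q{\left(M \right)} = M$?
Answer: $\frac{166942}{9} \approx 18549.0$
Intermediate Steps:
$x{\left(k,L \right)} = \frac{1}{9}$
$\left(N{\left(Q{\left(-13 \right)} \right)} + 18536\right) + x{\left(-34,-98 \right)} = \left(\left(-1\right) \left(-13\right) + 18536\right) + \frac{1}{9} = \left(13 + 18536\right) + \frac{1}{9} = 18549 + \frac{1}{9} = \frac{166942}{9}$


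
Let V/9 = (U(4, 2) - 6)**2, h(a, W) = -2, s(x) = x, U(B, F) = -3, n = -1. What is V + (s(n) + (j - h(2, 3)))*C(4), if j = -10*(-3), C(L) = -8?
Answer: 481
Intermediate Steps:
j = 30
V = 729 (V = 9*(-3 - 6)**2 = 9*(-9)**2 = 9*81 = 729)
V + (s(n) + (j - h(2, 3)))*C(4) = 729 + (-1 + (30 - 1*(-2)))*(-8) = 729 + (-1 + (30 + 2))*(-8) = 729 + (-1 + 32)*(-8) = 729 + 31*(-8) = 729 - 248 = 481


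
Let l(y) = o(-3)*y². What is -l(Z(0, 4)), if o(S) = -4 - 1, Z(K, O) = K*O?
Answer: 0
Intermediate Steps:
o(S) = -5
l(y) = -5*y²
-l(Z(0, 4)) = -(-5)*(0*4)² = -(-5)*0² = -(-5)*0 = -1*0 = 0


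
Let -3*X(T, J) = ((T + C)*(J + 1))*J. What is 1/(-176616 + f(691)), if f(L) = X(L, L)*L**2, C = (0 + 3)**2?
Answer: -3/159822631842248 ≈ -1.8771e-14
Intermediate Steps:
C = 9 (C = 3**2 = 9)
X(T, J) = -J*(1 + J)*(9 + T)/3 (X(T, J) = -(T + 9)*(J + 1)*J/3 = -(9 + T)*(1 + J)*J/3 = -(1 + J)*(9 + T)*J/3 = -J*(1 + J)*(9 + T)/3)
f(L) = -L**3*(9 + L**2 + 10*L)/3 (f(L) = (-L*(9 + L + 9*L + L*L)/3)*L**2 = (-L*(9 + L + 9*L + L**2)/3)*L**2 = (-L*(9 + L**2 + 10*L)/3)*L**2 = -L**3*(9 + L**2 + 10*L)/3)
1/(-176616 + f(691)) = 1/(-176616 + (1/3)*691**3*(-9 - 1*691**2 - 10*691)) = 1/(-176616 + (1/3)*329939371*(-9 - 1*477481 - 6910)) = 1/(-176616 + (1/3)*329939371*(-9 - 477481 - 6910)) = 1/(-176616 + (1/3)*329939371*(-484400)) = 1/(-176616 - 159822631312400/3) = 1/(-159822631842248/3) = -3/159822631842248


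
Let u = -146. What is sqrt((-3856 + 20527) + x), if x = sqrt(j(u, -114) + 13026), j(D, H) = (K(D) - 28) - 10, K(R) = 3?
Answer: sqrt(16671 + sqrt(12991)) ≈ 129.56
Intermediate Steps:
j(D, H) = -35 (j(D, H) = (3 - 28) - 10 = -25 - 10 = -35)
x = sqrt(12991) (x = sqrt(-35 + 13026) = sqrt(12991) ≈ 113.98)
sqrt((-3856 + 20527) + x) = sqrt((-3856 + 20527) + sqrt(12991)) = sqrt(16671 + sqrt(12991))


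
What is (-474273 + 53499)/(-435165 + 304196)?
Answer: 420774/130969 ≈ 3.2128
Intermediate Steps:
(-474273 + 53499)/(-435165 + 304196) = -420774/(-130969) = -420774*(-1/130969) = 420774/130969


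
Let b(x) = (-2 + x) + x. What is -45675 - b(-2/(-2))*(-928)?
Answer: -45675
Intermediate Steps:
b(x) = -2 + 2*x
-45675 - b(-2/(-2))*(-928) = -45675 - (-2 + 2*(-2/(-2)))*(-928) = -45675 - (-2 + 2*(-2*(-½)))*(-928) = -45675 - (-2 + 2*1)*(-928) = -45675 - (-2 + 2)*(-928) = -45675 - 0*(-928) = -45675 - 1*0 = -45675 + 0 = -45675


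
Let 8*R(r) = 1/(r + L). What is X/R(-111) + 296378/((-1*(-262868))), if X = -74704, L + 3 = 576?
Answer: -36289713752867/131434 ≈ -2.7611e+8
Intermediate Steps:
L = 573 (L = -3 + 576 = 573)
R(r) = 1/(8*(573 + r)) (R(r) = 1/(8*(r + 573)) = 1/(8*(573 + r)))
X/R(-111) + 296378/((-1*(-262868))) = -74704/(1/(8*(573 - 111))) + 296378/((-1*(-262868))) = -74704/((⅛)/462) + 296378/262868 = -74704/((⅛)*(1/462)) + 296378*(1/262868) = -74704/1/3696 + 148189/131434 = -74704*3696 + 148189/131434 = -276105984 + 148189/131434 = -36289713752867/131434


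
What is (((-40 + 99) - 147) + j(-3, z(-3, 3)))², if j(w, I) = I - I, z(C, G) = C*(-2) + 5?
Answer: 7744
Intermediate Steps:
z(C, G) = 5 - 2*C (z(C, G) = -2*C + 5 = 5 - 2*C)
j(w, I) = 0
(((-40 + 99) - 147) + j(-3, z(-3, 3)))² = (((-40 + 99) - 147) + 0)² = ((59 - 147) + 0)² = (-88 + 0)² = (-88)² = 7744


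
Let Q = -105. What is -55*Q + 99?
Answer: 5874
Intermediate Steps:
-55*Q + 99 = -55*(-105) + 99 = 5775 + 99 = 5874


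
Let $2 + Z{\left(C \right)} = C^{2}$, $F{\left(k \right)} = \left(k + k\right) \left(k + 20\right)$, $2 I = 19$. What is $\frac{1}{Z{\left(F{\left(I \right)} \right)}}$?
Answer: $\frac{4}{1256633} \approx 3.1831 \cdot 10^{-6}$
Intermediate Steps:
$I = \frac{19}{2}$ ($I = \frac{1}{2} \cdot 19 = \frac{19}{2} \approx 9.5$)
$F{\left(k \right)} = 2 k \left(20 + k\right)$
$Z{\left(C \right)} = -2 + C^{2}$
$\frac{1}{Z{\left(F{\left(I \right)} \right)}} = \frac{1}{-2 + \left(2 \cdot \frac{19}{2} \left(20 + \frac{19}{2}\right)\right)^{2}} = \frac{1}{-2 + \left(2 \cdot \frac{19}{2} \cdot \frac{59}{2}\right)^{2}} = \frac{1}{-2 + \left(\frac{1121}{2}\right)^{2}} = \frac{1}{-2 + \frac{1256641}{4}} = \frac{1}{\frac{1256633}{4}} = \frac{4}{1256633}$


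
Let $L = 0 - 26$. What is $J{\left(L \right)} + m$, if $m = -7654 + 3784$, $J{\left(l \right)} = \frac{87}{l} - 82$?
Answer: $- \frac{102839}{26} \approx -3955.3$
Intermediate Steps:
$L = -26$ ($L = 0 - 26 = -26$)
$J{\left(l \right)} = -82 + \frac{87}{l}$
$m = -3870$
$J{\left(L \right)} + m = \left(-82 + \frac{87}{-26}\right) - 3870 = \left(-82 + 87 \left(- \frac{1}{26}\right)\right) - 3870 = \left(-82 - \frac{87}{26}\right) - 3870 = - \frac{2219}{26} - 3870 = - \frac{102839}{26}$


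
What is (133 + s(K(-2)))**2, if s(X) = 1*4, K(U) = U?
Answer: 18769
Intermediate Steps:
s(X) = 4
(133 + s(K(-2)))**2 = (133 + 4)**2 = 137**2 = 18769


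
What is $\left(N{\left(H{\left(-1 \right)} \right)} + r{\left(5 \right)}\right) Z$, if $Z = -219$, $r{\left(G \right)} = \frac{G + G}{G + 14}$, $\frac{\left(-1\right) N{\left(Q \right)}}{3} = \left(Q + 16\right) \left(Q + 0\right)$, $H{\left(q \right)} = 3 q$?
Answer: $- \frac{489027}{19} \approx -25738.0$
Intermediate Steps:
$N{\left(Q \right)} = - 3 Q \left(16 + Q\right)$ ($N{\left(Q \right)} = - 3 \left(Q + 16\right) \left(Q + 0\right) = - 3 \left(16 + Q\right) Q = - 3 Q \left(16 + Q\right)$)
$r{\left(G \right)} = \frac{2 G}{14 + G}$
$\left(N{\left(H{\left(-1 \right)} \right)} + r{\left(5 \right)}\right) Z = \left(- 3 \cdot 3 \left(-1\right) \left(16 + 3 \left(-1\right)\right) + 2 \cdot 5 \frac{1}{14 + 5}\right) \left(-219\right) = \left(\left(-3\right) \left(-3\right) \left(16 - 3\right) + 2 \cdot 5 \cdot \frac{1}{19}\right) \left(-219\right) = \left(\left(-3\right) \left(-3\right) 13 + 2 \cdot 5 \cdot \frac{1}{19}\right) \left(-219\right) = \left(117 + \frac{10}{19}\right) \left(-219\right) = \frac{2233}{19} \left(-219\right) = - \frac{489027}{19}$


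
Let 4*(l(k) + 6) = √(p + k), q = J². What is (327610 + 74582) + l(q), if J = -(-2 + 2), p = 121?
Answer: 1608755/4 ≈ 4.0219e+5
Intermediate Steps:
J = 0 (J = -1*0 = 0)
q = 0 (q = 0² = 0)
l(k) = -6 + √(121 + k)/4
(327610 + 74582) + l(q) = (327610 + 74582) + (-6 + √(121 + 0)/4) = 402192 + (-6 + √121/4) = 402192 + (-6 + (¼)*11) = 402192 + (-6 + 11/4) = 402192 - 13/4 = 1608755/4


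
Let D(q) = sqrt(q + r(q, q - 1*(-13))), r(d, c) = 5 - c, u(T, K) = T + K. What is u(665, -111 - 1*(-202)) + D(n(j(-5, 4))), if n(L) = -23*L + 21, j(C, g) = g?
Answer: 756 + 2*I*sqrt(2) ≈ 756.0 + 2.8284*I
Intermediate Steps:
u(T, K) = K + T
n(L) = 21 - 23*L
D(q) = 2*I*sqrt(2) (D(q) = sqrt(q + (5 - (q - 1*(-13)))) = sqrt(q + (5 - (q + 13))) = sqrt(q + (5 - (13 + q))) = sqrt(q + (5 + (-13 - q))) = sqrt(q + (-8 - q)) = sqrt(-8) = 2*I*sqrt(2))
u(665, -111 - 1*(-202)) + D(n(j(-5, 4))) = ((-111 - 1*(-202)) + 665) + 2*I*sqrt(2) = ((-111 + 202) + 665) + 2*I*sqrt(2) = (91 + 665) + 2*I*sqrt(2) = 756 + 2*I*sqrt(2)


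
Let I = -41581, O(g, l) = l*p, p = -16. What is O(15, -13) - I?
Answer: 41789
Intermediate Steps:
O(g, l) = -16*l (O(g, l) = l*(-16) = -16*l)
O(15, -13) - I = -16*(-13) - 1*(-41581) = 208 + 41581 = 41789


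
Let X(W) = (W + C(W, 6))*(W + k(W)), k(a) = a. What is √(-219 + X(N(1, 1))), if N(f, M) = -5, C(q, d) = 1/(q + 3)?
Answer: 2*I*√41 ≈ 12.806*I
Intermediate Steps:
C(q, d) = 1/(3 + q)
X(W) = 2*W*(W + 1/(3 + W)) (X(W) = (W + 1/(3 + W))*(W + W) = (W + 1/(3 + W))*(2*W) = 2*W*(W + 1/(3 + W)))
√(-219 + X(N(1, 1))) = √(-219 + 2*(-5)*(1 - 5*(3 - 5))/(3 - 5)) = √(-219 + 2*(-5)*(1 - 5*(-2))/(-2)) = √(-219 + 2*(-5)*(-½)*(1 + 10)) = √(-219 + 2*(-5)*(-½)*11) = √(-219 + 55) = √(-164) = 2*I*√41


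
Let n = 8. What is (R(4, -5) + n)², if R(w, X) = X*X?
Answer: 1089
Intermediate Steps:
R(w, X) = X²
(R(4, -5) + n)² = ((-5)² + 8)² = (25 + 8)² = 33² = 1089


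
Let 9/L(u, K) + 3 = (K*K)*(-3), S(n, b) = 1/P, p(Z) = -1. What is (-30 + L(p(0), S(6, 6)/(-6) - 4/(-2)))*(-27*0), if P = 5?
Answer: 0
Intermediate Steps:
S(n, b) = ⅕ (S(n, b) = 1/5 = 1*(⅕) = ⅕)
L(u, K) = 9/(-3 - 3*K²) (L(u, K) = 9/(-3 + (K*K)*(-3)) = 9/(-3 + K²*(-3)) = 9/(-3 - 3*K²))
(-30 + L(p(0), S(6, 6)/(-6) - 4/(-2)))*(-27*0) = (-30 - 3/(1 + ((⅕)/(-6) - 4/(-2))²))*(-27*0) = (-30 - 3/(1 + ((⅕)*(-⅙) - 4*(-½))²))*0 = (-30 - 3/(1 + (-1/30 + 2)²))*0 = (-30 - 3/(1 + (59/30)²))*0 = (-30 - 3/(1 + 3481/900))*0 = (-30 - 3/4381/900)*0 = (-30 - 3*900/4381)*0 = (-30 - 2700/4381)*0 = -134130/4381*0 = 0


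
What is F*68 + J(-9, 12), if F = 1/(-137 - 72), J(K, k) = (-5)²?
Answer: 5157/209 ≈ 24.675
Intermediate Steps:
J(K, k) = 25
F = -1/209 (F = 1/(-209) = -1/209 ≈ -0.0047847)
F*68 + J(-9, 12) = -1/209*68 + 25 = -68/209 + 25 = 5157/209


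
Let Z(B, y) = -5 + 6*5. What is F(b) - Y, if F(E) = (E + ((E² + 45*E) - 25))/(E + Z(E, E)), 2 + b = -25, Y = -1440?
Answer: 1709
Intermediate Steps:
Z(B, y) = 25 (Z(B, y) = -5 + 30 = 25)
b = -27 (b = -2 - 25 = -27)
F(E) = (-25 + E² + 46*E)/(25 + E) (F(E) = (E + ((E² + 45*E) - 25))/(E + 25) = (E + (-25 + E² + 45*E))/(25 + E) = (-25 + E² + 46*E)/(25 + E))
F(b) - Y = (-25 + (-27)² + 46*(-27))/(25 - 27) - 1*(-1440) = (-25 + 729 - 1242)/(-2) + 1440 = -½*(-538) + 1440 = 269 + 1440 = 1709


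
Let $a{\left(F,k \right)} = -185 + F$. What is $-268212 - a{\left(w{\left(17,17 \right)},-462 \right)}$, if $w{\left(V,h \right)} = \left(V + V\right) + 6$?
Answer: $-268067$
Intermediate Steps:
$w{\left(V,h \right)} = 6 + 2 V$ ($w{\left(V,h \right)} = 2 V + 6 = 6 + 2 V$)
$-268212 - a{\left(w{\left(17,17 \right)},-462 \right)} = -268212 - \left(-185 + \left(6 + 2 \cdot 17\right)\right) = -268212 - \left(-185 + \left(6 + 34\right)\right) = -268212 - \left(-185 + 40\right) = -268212 - -145 = -268212 + 145 = -268067$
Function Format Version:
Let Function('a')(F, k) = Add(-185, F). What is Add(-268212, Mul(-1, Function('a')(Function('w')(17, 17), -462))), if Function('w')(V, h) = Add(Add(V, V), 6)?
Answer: -268067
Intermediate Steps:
Function('w')(V, h) = Add(6, Mul(2, V)) (Function('w')(V, h) = Add(Mul(2, V), 6) = Add(6, Mul(2, V)))
Add(-268212, Mul(-1, Function('a')(Function('w')(17, 17), -462))) = Add(-268212, Mul(-1, Add(-185, Add(6, Mul(2, 17))))) = Add(-268212, Mul(-1, Add(-185, Add(6, 34)))) = Add(-268212, Mul(-1, Add(-185, 40))) = Add(-268212, Mul(-1, -145)) = Add(-268212, 145) = -268067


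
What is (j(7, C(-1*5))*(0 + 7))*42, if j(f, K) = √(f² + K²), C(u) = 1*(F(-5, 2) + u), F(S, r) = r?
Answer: 294*√58 ≈ 2239.0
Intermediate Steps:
C(u) = 2 + u (C(u) = 1*(2 + u) = 2 + u)
j(f, K) = √(K² + f²)
(j(7, C(-1*5))*(0 + 7))*42 = (√((2 - 1*5)² + 7²)*(0 + 7))*42 = (√((2 - 5)² + 49)*7)*42 = (√((-3)² + 49)*7)*42 = (√(9 + 49)*7)*42 = (√58*7)*42 = (7*√58)*42 = 294*√58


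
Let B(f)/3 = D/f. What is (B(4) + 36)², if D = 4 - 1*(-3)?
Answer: 27225/16 ≈ 1701.6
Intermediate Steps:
D = 7 (D = 4 + 3 = 7)
B(f) = 21/f (B(f) = 3*(7/f) = 21/f)
(B(4) + 36)² = (21/4 + 36)² = (165/4)² = 27225/16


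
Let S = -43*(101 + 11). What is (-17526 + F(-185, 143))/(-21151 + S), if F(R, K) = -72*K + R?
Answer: 28007/25967 ≈ 1.0786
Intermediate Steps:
S = -4816 (S = -43*112 = -4816)
F(R, K) = R - 72*K
(-17526 + F(-185, 143))/(-21151 + S) = (-17526 + (-185 - 72*143))/(-21151 - 4816) = (-17526 + (-185 - 10296))/(-25967) = (-17526 - 10481)*(-1/25967) = -28007*(-1/25967) = 28007/25967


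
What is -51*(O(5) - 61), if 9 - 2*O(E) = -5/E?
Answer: 2856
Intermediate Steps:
O(E) = 9/2 + 5/(2*E) (O(E) = 9/2 - (-5)/(2*E) = 9/2 + 5/(2*E))
-51*(O(5) - 61) = -51*((½)*(5 + 9*5)/5 - 61) = -51*((½)*(⅕)*(5 + 45) - 61) = -51*((½)*(⅕)*50 - 61) = -51*(5 - 61) = -51*(-56) = 2856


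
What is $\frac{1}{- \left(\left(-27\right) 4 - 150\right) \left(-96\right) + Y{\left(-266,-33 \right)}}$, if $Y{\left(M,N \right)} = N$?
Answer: $- \frac{1}{24801} \approx -4.0321 \cdot 10^{-5}$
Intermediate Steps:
$\frac{1}{- \left(\left(-27\right) 4 - 150\right) \left(-96\right) + Y{\left(-266,-33 \right)}} = \frac{1}{- \left(\left(-27\right) 4 - 150\right) \left(-96\right) - 33} = \frac{1}{- \left(-108 - 150\right) \left(-96\right) - 33} = \frac{1}{- \left(-258\right) \left(-96\right) - 33} = \frac{1}{\left(-1\right) 24768 - 33} = \frac{1}{-24768 - 33} = \frac{1}{-24801} = - \frac{1}{24801}$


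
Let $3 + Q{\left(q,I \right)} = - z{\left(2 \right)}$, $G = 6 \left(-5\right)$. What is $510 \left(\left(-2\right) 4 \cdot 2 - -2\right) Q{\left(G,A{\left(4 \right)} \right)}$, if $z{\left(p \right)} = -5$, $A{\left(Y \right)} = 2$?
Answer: $-14280$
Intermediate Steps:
$G = -30$
$Q{\left(q,I \right)} = 2$ ($Q{\left(q,I \right)} = -3 - -5 = -3 + 5 = 2$)
$510 \left(\left(-2\right) 4 \cdot 2 - -2\right) Q{\left(G,A{\left(4 \right)} \right)} = 510 \left(\left(-2\right) 4 \cdot 2 - -2\right) 2 = 510 \left(\left(-8\right) 2 + \left(-2 + 4\right)\right) 2 = 510 \left(-16 + 2\right) 2 = 510 \left(\left(-14\right) 2\right) = 510 \left(-28\right) = -14280$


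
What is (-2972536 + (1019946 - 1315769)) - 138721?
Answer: -3407080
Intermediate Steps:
(-2972536 + (1019946 - 1315769)) - 138721 = (-2972536 - 295823) - 138721 = -3268359 - 138721 = -3407080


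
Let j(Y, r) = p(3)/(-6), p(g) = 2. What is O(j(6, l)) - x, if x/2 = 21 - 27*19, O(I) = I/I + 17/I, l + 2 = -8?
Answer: 934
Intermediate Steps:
l = -10 (l = -2 - 8 = -10)
j(Y, r) = -⅓ (j(Y, r) = 2/(-6) = 2*(-⅙) = -⅓)
O(I) = 1 + 17/I
x = -984 (x = 2*(21 - 27*19) = 2*(21 - 513) = 2*(-492) = -984)
O(j(6, l)) - x = (17 - ⅓)/(-⅓) - 1*(-984) = -3*50/3 + 984 = -50 + 984 = 934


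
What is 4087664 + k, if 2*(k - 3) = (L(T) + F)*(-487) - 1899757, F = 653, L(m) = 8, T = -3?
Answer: 2976835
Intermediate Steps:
k = -1110829 (k = 3 + ((8 + 653)*(-487) - 1899757)/2 = 3 + (661*(-487) - 1899757)/2 = 3 + (-321907 - 1899757)/2 = 3 + (½)*(-2221664) = 3 - 1110832 = -1110829)
4087664 + k = 4087664 - 1110829 = 2976835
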